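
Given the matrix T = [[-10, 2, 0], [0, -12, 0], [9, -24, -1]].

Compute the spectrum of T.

-12, -10, -1

The characteristic polynomial is p(μ) = det(μI - T).
Expanding the 3×3 determinant: p(μ) = μ^3 + 23μ^2 + 142μ + 120.
Since p(-12) = 0, μ = -12 is a root.
Dividing by (μ + 12) leaves μ^2 + 11μ + 10.
The quadratic factors as (μ + 10)·(μ + 1).
Eigenvalues: -12, -10, -1.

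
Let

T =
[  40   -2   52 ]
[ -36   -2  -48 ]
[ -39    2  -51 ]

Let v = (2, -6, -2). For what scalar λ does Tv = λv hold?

Compute Tv: T·(2, -6, -2) = (-12, 36, 12).
Since Tv = λv, compare component 1: -12 = λ·2, so λ = -6.

-6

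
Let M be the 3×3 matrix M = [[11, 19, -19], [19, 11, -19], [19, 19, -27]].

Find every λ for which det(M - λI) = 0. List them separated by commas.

Set up det(λI - M) = 0.
Expanding the 3×3 determinant: p(λ) = λ^3 + 5λ^2 - 112λ - 704.
Rational-root test: λ = -8 gives p(-8) = 0.
Factor out (λ + 8): p(λ) = (λ + 8)·(λ^2 - 3λ - 88).
The quadratic factors as (λ + 8)·(λ - 11).
Eigenvalues: -8, -8, 11.

-8, -8, 11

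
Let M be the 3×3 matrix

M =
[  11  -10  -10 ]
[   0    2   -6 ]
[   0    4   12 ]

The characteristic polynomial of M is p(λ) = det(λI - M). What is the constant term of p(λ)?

p(λ) = λ^3 - 25λ^2 + 202λ - 528.
The constant term is -528.

-528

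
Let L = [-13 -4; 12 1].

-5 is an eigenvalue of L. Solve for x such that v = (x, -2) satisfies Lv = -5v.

We need (L + 5I)v = 0.
L + 5I = [[-8, -4], [12, 6]].
Row 1: (-8)·x + (-4)·-2 = 0
Row 2: (12)·x + (6)·-2 = 0
Solving gives x = 1.
Check: L·(1, -2) = (-5, 10) = -5·(1, -2).

1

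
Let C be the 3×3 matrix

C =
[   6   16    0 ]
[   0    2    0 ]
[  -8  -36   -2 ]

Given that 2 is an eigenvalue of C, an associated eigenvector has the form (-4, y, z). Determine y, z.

We need (C - 2I)v = 0.
C - 2I = [[4, 16, 0], [0, 0, 0], [-8, -36, -4]].
Row 1: (4)·-4 + (16)·y + (0)·z = 0
Row 2: (0)·-4 + (0)·y + (0)·z = 0
Row 3: (-8)·-4 + (-36)·y + (-4)·z = 0
Solving gives y = 1, z = -1.
Check: C·(-4, 1, -1) = (-8, 2, -2) = 2·(-4, 1, -1).

1, -1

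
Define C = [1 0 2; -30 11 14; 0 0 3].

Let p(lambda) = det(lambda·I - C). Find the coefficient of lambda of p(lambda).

47

p(lambda) = lambda^3 - 15·lambda^2 + 47·lambda - 33.
The coefficient of lambda is 47.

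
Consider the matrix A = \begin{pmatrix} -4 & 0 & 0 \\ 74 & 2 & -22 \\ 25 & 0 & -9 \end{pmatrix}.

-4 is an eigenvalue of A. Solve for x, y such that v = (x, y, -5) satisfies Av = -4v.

-1, -6

We need (A + 4I)v = 0.
A + 4I = [[0, 0, 0], [74, 6, -22], [25, 0, -5]].
Row 1: (0)·x + (0)·y + (0)·-5 = 0
Row 2: (74)·x + (6)·y + (-22)·-5 = 0
Row 3: (25)·x + (0)·y + (-5)·-5 = 0
Solving gives x = -1, y = -6.
Check: A·(-1, -6, -5) = (4, 24, 20) = -4·(-1, -6, -5).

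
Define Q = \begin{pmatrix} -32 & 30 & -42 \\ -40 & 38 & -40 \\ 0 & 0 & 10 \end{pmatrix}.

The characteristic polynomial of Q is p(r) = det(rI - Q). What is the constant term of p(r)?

p(r) = r^3 - 16r^2 + 44r + 160.
The constant term is 160.

160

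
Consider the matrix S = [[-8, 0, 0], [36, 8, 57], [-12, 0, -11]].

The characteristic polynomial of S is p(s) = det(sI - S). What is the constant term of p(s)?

-704

p(s) = s^3 + 11s^2 - 64s - 704.
The constant term is -704.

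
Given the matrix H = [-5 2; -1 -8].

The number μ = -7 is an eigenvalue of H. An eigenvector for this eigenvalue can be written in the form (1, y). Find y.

-1

We need (H + 7I)v = 0.
H + 7I = [[2, 2], [-1, -1]].
Row 1: (2)·1 + (2)·y = 0
Row 2: (-1)·1 + (-1)·y = 0
Solving gives y = -1.
Check: H·(1, -1) = (-7, 7) = -7·(1, -1).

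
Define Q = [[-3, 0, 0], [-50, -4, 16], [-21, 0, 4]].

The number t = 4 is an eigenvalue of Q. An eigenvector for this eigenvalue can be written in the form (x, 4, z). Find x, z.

0, 2

We need (Q - 4I)v = 0.
Q - 4I = [[-7, 0, 0], [-50, -8, 16], [-21, 0, 0]].
Row 1: (-7)·x + (0)·4 + (0)·z = 0
Row 2: (-50)·x + (-8)·4 + (16)·z = 0
Row 3: (-21)·x + (0)·4 + (0)·z = 0
Solving gives x = 0, z = 2.
Check: Q·(0, 4, 2) = (0, 16, 8) = 4·(0, 4, 2).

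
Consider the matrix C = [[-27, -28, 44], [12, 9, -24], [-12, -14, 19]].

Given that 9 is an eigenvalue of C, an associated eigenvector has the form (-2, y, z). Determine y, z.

We need (C - 9I)v = 0.
C - 9I = [[-36, -28, 44], [12, 0, -24], [-12, -14, 10]].
Row 1: (-36)·-2 + (-28)·y + (44)·z = 0
Row 2: (12)·-2 + (0)·y + (-24)·z = 0
Row 3: (-12)·-2 + (-14)·y + (10)·z = 0
Solving gives y = 1, z = -1.
Check: C·(-2, 1, -1) = (-18, 9, -9) = 9·(-2, 1, -1).

1, -1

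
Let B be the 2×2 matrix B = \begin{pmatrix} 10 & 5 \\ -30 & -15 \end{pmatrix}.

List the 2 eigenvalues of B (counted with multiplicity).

-5, 0

det(B - lambda·I) = (10 - lambda)(-15 - lambda) - (5)·(-30) = lambda^2 + 5·lambda.
This factors as (lambda + 5)·lambda = 0.
Eigenvalues: -5, 0.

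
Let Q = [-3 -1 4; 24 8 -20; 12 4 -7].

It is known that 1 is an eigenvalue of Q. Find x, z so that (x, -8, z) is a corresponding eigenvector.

We need (Q - 1I)v = 0.
Q - 1I = [[-4, -1, 4], [24, 7, -20], [12, 4, -8]].
Row 1: (-4)·x + (-1)·-8 + (4)·z = 0
Row 2: (24)·x + (7)·-8 + (-20)·z = 0
Row 3: (12)·x + (4)·-8 + (-8)·z = 0
Solving gives x = 4, z = 2.
Check: Q·(4, -8, 2) = (4, -8, 2) = 1·(4, -8, 2).

4, 2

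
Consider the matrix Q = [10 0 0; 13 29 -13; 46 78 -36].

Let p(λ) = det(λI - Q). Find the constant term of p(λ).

p(λ) = λ^3 - 3λ^2 - 100λ + 300.
The constant term is 300.

300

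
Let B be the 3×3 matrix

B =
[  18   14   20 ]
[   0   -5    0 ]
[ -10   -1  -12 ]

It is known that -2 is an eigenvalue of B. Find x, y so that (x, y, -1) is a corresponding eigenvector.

We need (B + 2I)v = 0.
B + 2I = [[20, 14, 20], [0, -3, 0], [-10, -1, -10]].
Row 1: (20)·x + (14)·y + (20)·-1 = 0
Row 2: (0)·x + (-3)·y + (0)·-1 = 0
Row 3: (-10)·x + (-1)·y + (-10)·-1 = 0
Solving gives x = 1, y = 0.
Check: B·(1, 0, -1) = (-2, 0, 2) = -2·(1, 0, -1).

1, 0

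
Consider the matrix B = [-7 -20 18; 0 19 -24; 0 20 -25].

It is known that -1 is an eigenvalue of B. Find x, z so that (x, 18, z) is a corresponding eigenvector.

-15, 15

We need (B + 1I)v = 0.
B + 1I = [[-6, -20, 18], [0, 20, -24], [0, 20, -24]].
Row 1: (-6)·x + (-20)·18 + (18)·z = 0
Row 2: (0)·x + (20)·18 + (-24)·z = 0
Row 3: (0)·x + (20)·18 + (-24)·z = 0
Solving gives x = -15, z = 15.
Check: B·(-15, 18, 15) = (15, -18, -15) = -1·(-15, 18, 15).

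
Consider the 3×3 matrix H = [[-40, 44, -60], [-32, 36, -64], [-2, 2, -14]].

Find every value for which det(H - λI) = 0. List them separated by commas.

Compute the characteristic polynomial p(r) = det(rI - H).
Expanding the 3×3 determinant: p(r) = r^3 + 18r^2 + 32r - 480.
Since p(4) = 0, r = 4 is a root.
Factor out (r - 4): p(r) = (r - 4)·(r^2 + 22r + 120).
The quadratic factors as (r + 12)·(r + 10).
Eigenvalues: -12, -10, 4.

-12, -10, 4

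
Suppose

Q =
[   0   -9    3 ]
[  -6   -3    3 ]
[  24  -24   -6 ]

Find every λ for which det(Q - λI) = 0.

Compute the characteristic polynomial p(t) = det(tI - Q).
Expanding along the first row, p(t) = t^3 + 9t^2 - 36t - 324.
Since p(6) = 0, t = 6 is a root.
Dividing by (t - 6) leaves t^2 + 15t + 54.
The quadratic factors as (t + 9)·(t + 6).
Eigenvalues: -9, -6, 6.

-9, -6, 6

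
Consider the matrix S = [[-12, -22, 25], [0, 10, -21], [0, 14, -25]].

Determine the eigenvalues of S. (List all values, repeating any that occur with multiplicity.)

-12, -11, -4

Compute the characteristic polynomial p(s) = det(sI - S).
Cofactor expansion gives p(s) = s^3 + 27s^2 + 224s + 528.
Try s = -11: p(-11) = 0, so -11 is a root.
Dividing by (s + 11) leaves s^2 + 16s + 48.
The quadratic factors as (s + 12)·(s + 4).
Eigenvalues: -12, -11, -4.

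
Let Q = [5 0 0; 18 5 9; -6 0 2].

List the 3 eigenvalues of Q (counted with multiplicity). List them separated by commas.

2, 5, 5

Compute the characteristic polynomial p(r) = det(rI - Q).
Expanding the 3×3 determinant: p(r) = r^3 - 12r^2 + 45r - 50.
Since p(2) = 0, r = 2 is a root.
Dividing by (r - 2) leaves r^2 - 10r + 25.
The quadratic factor is (r - 5)^2.
Eigenvalues: 2, 5, 5.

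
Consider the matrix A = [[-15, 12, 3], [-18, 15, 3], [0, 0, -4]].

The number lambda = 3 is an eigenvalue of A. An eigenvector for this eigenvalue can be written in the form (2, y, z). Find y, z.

We need (A - 3I)v = 0.
A - 3I = [[-18, 12, 3], [-18, 12, 3], [0, 0, -7]].
Row 1: (-18)·2 + (12)·y + (3)·z = 0
Row 2: (-18)·2 + (12)·y + (3)·z = 0
Row 3: (0)·2 + (0)·y + (-7)·z = 0
Solving gives y = 3, z = 0.
Check: A·(2, 3, 0) = (6, 9, 0) = 3·(2, 3, 0).

3, 0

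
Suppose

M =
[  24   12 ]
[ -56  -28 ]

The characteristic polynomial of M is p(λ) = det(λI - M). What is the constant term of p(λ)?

p(λ) = λ^2 + 4λ.
The constant term is 0.

0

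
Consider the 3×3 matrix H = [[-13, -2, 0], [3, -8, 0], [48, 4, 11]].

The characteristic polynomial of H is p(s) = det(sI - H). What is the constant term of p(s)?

p(s) = s^3 + 10s^2 - 121s - 1210.
The constant term is -1210.

-1210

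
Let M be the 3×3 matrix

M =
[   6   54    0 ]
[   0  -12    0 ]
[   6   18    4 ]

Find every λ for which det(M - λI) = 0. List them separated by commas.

Compute the characteristic polynomial p(λ) = det(λI - M).
Expanding along the first row, p(λ) = λ^3 + 2λ^2 - 96λ + 288.
Try λ = -12: p(-12) = 0, so -12 is a root.
Factor out (λ + 12): p(λ) = (λ + 12)·(λ^2 - 10λ + 24).
The quadratic factors as (λ - 4)·(λ - 6).
Eigenvalues: -12, 4, 6.

-12, 4, 6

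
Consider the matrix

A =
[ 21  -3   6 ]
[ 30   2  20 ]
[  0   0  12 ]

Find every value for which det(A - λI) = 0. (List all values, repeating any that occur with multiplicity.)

Set up det(tI - A) = 0.
Cofactor expansion gives p(t) = t^3 - 35t^2 + 408t - 1584.
Since p(11) = 0, t = 11 is a root.
Factor out (t - 11): p(t) = (t - 11)·(t^2 - 24t + 144).
The quadratic factor is (t - 12)^2.
Eigenvalues: 11, 12, 12.

11, 12, 12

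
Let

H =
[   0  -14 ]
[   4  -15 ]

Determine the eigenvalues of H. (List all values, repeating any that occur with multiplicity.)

det(H - sI) = (0 - s)(-15 - s) - (-14)·(4) = s^2 + 15s + 56.
This factors as (s + 8)·(s + 7) = 0.
Eigenvalues: -8, -7.

-8, -7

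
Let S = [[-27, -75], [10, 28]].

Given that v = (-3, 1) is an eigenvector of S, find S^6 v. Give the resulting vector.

(-192, 64)

First find the eigenvalue: Sv = (6, -2) = -2·(-3, 1), so λ = -2.
Then S^6 v = λ^6·v = (-2)^6·(-3, 1) = 64·(-3, 1) = (-192, 64).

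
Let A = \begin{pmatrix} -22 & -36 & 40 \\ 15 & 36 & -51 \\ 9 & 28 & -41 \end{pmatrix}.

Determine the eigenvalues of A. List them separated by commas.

Set up det(λI - A) = 0.
Expanding the 3×3 determinant: p(λ) = λ^3 + 27λ^2 + 242λ + 720.
Rational-root test: λ = -8 gives p(-8) = 0.
Factor out (λ + 8): p(λ) = (λ + 8)·(λ^2 + 19λ + 90).
The quadratic factors as (λ + 10)·(λ + 9).
Eigenvalues: -10, -9, -8.

-10, -9, -8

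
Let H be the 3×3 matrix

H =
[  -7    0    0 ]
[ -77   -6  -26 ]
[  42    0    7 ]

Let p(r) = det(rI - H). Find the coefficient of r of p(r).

-49

p(r) = r^3 + 6r^2 - 49r - 294.
The coefficient of r is -49.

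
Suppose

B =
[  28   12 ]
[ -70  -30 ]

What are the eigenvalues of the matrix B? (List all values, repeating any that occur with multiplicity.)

det(B - sI) = (28 - s)(-30 - s) - (12)·(-70) = s^2 + 2s.
This factors as (s + 2)·s = 0.
Eigenvalues: -2, 0.

-2, 0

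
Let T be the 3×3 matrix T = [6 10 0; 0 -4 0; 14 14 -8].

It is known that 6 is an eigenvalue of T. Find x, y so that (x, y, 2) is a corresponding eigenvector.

We need (T - 6I)v = 0.
T - 6I = [[0, 10, 0], [0, -10, 0], [14, 14, -14]].
Row 1: (0)·x + (10)·y + (0)·2 = 0
Row 2: (0)·x + (-10)·y + (0)·2 = 0
Row 3: (14)·x + (14)·y + (-14)·2 = 0
Solving gives x = 2, y = 0.
Check: T·(2, 0, 2) = (12, 0, 12) = 6·(2, 0, 2).

2, 0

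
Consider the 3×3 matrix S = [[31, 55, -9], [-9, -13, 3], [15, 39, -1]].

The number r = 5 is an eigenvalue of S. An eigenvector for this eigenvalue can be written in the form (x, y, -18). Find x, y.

We need (S - 5I)v = 0.
S - 5I = [[26, 55, -9], [-9, -18, 3], [15, 39, -6]].
Row 1: (26)·x + (55)·y + (-9)·-18 = 0
Row 2: (-9)·x + (-18)·y + (3)·-18 = 0
Row 3: (15)·x + (39)·y + (-6)·-18 = 0
Solving gives x = -2, y = -2.
Check: S·(-2, -2, -18) = (-10, -10, -90) = 5·(-2, -2, -18).

-2, -2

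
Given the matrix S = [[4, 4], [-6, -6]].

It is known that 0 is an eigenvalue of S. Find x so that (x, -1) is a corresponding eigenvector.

1

We need (S)v = 0.
S = [[4, 4], [-6, -6]].
Row 1: (4)·x + (4)·-1 = 0
Row 2: (-6)·x + (-6)·-1 = 0
Solving gives x = 1.
Check: S·(1, -1) = (0, 0) = 0·(1, -1).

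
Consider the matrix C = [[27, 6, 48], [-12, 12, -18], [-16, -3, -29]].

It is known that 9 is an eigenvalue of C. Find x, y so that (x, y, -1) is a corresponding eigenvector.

2, 2

We need (C - 9I)v = 0.
C - 9I = [[18, 6, 48], [-12, 3, -18], [-16, -3, -38]].
Row 1: (18)·x + (6)·y + (48)·-1 = 0
Row 2: (-12)·x + (3)·y + (-18)·-1 = 0
Row 3: (-16)·x + (-3)·y + (-38)·-1 = 0
Solving gives x = 2, y = 2.
Check: C·(2, 2, -1) = (18, 18, -9) = 9·(2, 2, -1).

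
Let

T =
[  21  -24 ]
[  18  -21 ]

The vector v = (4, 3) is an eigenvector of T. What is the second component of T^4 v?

243

First find the eigenvalue: Tv = (12, 9) = 3·(4, 3), so λ = 3.
Then T^4 v = λ^4·v = 3^4·(4, 3) = 81·(4, 3) = (324, 243).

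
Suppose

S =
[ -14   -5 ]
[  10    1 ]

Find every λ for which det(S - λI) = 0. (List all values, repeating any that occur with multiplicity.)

det(S - μI) = (-14 - μ)(1 - μ) - (-5)·(10) = μ^2 + 13μ + 36.
This factors as (μ + 9)·(μ + 4) = 0.
Eigenvalues: -9, -4.

-9, -4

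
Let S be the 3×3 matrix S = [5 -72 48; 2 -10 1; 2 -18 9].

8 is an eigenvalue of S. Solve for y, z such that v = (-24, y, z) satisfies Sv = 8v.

We need (S - 8I)v = 0.
S - 8I = [[-3, -72, 48], [2, -18, 1], [2, -18, 1]].
Row 1: (-3)·-24 + (-72)·y + (48)·z = 0
Row 2: (2)·-24 + (-18)·y + (1)·z = 0
Row 3: (2)·-24 + (-18)·y + (1)·z = 0
Solving gives y = -3, z = -6.
Check: S·(-24, -3, -6) = (-192, -24, -48) = 8·(-24, -3, -6).

-3, -6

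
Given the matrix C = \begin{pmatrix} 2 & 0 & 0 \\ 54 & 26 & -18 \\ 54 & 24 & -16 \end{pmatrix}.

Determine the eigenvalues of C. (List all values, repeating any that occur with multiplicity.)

The characteristic polynomial is p(λ) = det(λI - C).
Expanding along the first row, p(λ) = λ^3 - 12λ^2 + 36λ - 32.
Try λ = 2: p(2) = 0, so 2 is a root.
Factor out (λ - 2): p(λ) = (λ - 2)·(λ^2 - 10λ + 16).
The quadratic factors as (λ - 2)·(λ - 8).
Eigenvalues: 2, 2, 8.

2, 2, 8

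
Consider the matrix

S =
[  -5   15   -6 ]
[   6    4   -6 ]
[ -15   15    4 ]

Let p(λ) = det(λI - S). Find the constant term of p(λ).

p(λ) = λ^3 - 3λ^2 - 114λ + 440.
The constant term is 440.

440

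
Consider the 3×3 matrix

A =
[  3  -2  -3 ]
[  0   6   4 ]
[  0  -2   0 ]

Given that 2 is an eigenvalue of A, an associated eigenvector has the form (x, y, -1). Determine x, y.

We need (A - 2I)v = 0.
A - 2I = [[1, -2, -3], [0, 4, 4], [0, -2, -2]].
Row 1: (1)·x + (-2)·y + (-3)·-1 = 0
Row 2: (0)·x + (4)·y + (4)·-1 = 0
Row 3: (0)·x + (-2)·y + (-2)·-1 = 0
Solving gives x = -1, y = 1.
Check: A·(-1, 1, -1) = (-2, 2, -2) = 2·(-1, 1, -1).

-1, 1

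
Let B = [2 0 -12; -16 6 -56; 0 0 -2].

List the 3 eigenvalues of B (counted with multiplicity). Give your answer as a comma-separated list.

-2, 2, 6

Compute the characteristic polynomial p(λ) = det(λI - B).
Cofactor expansion gives p(λ) = λ^3 - 6λ^2 - 4λ + 24.
Since p(6) = 0, λ = 6 is a root.
Dividing by (λ - 6) leaves λ^2 - 4.
The quadratic factors as (λ + 2)·(λ - 2).
Eigenvalues: -2, 2, 6.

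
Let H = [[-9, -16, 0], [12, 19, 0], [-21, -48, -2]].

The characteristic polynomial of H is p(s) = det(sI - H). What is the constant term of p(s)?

42

p(s) = s^3 - 8s^2 + s + 42.
The constant term is 42.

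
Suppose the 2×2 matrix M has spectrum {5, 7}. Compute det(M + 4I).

99

If M has eigenvalues 5, 7, then M + 4I has eigenvalues 9, 11.
det(M + 4I) = (9) · (11) = 99.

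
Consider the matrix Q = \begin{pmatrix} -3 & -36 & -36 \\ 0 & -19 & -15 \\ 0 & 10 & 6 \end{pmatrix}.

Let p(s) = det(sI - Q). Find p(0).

108

p(0) = det(0·I − Q) = det(−Q) = (−1)^3·det(Q).
det(Q) = -108, so p(0) = 108.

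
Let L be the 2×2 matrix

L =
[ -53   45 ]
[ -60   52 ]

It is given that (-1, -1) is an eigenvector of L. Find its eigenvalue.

Compute Lv: L·(-1, -1) = (8, 8).
Since Lv = λv, compare component 1: 8 = λ·-1, so λ = -8.

-8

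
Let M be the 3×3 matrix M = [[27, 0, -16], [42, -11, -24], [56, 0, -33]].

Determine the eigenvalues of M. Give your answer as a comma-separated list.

Compute the characteristic polynomial p(s) = det(sI - M).
Expanding the 3×3 determinant: p(s) = s^3 + 17s^2 + 71s + 55.
Rational-root test: s = -1 gives p(-1) = 0.
Factor out (s + 1): p(s) = (s + 1)·(s^2 + 16s + 55).
The quadratic factors as (s + 11)·(s + 5).
Eigenvalues: -11, -5, -1.

-11, -5, -1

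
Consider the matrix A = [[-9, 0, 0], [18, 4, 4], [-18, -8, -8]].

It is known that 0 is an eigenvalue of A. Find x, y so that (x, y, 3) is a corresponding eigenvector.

We need (A)v = 0.
A = [[-9, 0, 0], [18, 4, 4], [-18, -8, -8]].
Row 1: (-9)·x + (0)·y + (0)·3 = 0
Row 2: (18)·x + (4)·y + (4)·3 = 0
Row 3: (-18)·x + (-8)·y + (-8)·3 = 0
Solving gives x = 0, y = -3.
Check: A·(0, -3, 3) = (0, 0, 0) = 0·(0, -3, 3).

0, -3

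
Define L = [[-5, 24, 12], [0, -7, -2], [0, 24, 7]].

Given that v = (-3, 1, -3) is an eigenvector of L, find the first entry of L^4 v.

First find the eigenvalue: Lv = (3, -1, 3) = -1·(-3, 1, -3), so λ = -1.
Then L^4 v = λ^4·v = (-1)^4·(-3, 1, -3) = 1·(-3, 1, -3) = (-3, 1, -3).

-3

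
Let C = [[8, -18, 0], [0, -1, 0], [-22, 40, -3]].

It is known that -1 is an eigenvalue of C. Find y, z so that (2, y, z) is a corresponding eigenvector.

We need (C + 1I)v = 0.
C + 1I = [[9, -18, 0], [0, 0, 0], [-22, 40, -2]].
Row 1: (9)·2 + (-18)·y + (0)·z = 0
Row 2: (0)·2 + (0)·y + (0)·z = 0
Row 3: (-22)·2 + (40)·y + (-2)·z = 0
Solving gives y = 1, z = -2.
Check: C·(2, 1, -2) = (-2, -1, 2) = -1·(2, 1, -2).

1, -2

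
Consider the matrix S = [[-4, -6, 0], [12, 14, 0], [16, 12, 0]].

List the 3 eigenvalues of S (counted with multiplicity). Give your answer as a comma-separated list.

The characteristic polynomial is p(λ) = det(λI - S).
Cofactor expansion gives p(λ) = λ^3 - 10λ^2 + 16λ.
Since p(8) = 0, λ = 8 is a root.
Factor out (λ - 8): p(λ) = (λ - 8)·(λ^2 - 2λ).
The quadratic factors as λ·(λ - 2).
Eigenvalues: 0, 2, 8.

0, 2, 8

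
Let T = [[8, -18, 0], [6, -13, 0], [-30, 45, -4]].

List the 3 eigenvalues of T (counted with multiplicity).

Compute the characteristic polynomial p(λ) = det(λI - T).
Expanding the 3×3 determinant: p(λ) = λ^3 + 9λ^2 + 24λ + 16.
Since p(-1) = 0, λ = -1 is a root.
Factor out (λ + 1): p(λ) = (λ + 1)·(λ^2 + 8λ + 16).
The quadratic factor is (λ + 4)^2.
Eigenvalues: -4, -4, -1.

-4, -4, -1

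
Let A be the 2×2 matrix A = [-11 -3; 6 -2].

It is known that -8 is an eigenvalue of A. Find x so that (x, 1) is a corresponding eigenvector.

-1

We need (A + 8I)v = 0.
A + 8I = [[-3, -3], [6, 6]].
Row 1: (-3)·x + (-3)·1 = 0
Row 2: (6)·x + (6)·1 = 0
Solving gives x = -1.
Check: A·(-1, 1) = (8, -8) = -8·(-1, 1).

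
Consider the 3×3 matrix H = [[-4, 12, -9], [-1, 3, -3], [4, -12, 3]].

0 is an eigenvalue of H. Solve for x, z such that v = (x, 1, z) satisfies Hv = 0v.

We need (H)v = 0.
H = [[-4, 12, -9], [-1, 3, -3], [4, -12, 3]].
Row 1: (-4)·x + (12)·1 + (-9)·z = 0
Row 2: (-1)·x + (3)·1 + (-3)·z = 0
Row 3: (4)·x + (-12)·1 + (3)·z = 0
Solving gives x = 3, z = 0.
Check: H·(3, 1, 0) = (0, 0, 0) = 0·(3, 1, 0).

3, 0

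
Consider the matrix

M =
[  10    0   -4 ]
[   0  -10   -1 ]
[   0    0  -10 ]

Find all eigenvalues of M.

M is upper triangular, so its eigenvalues are the diagonal entries.
Diagonal: 10, -10, -10.

-10, -10, 10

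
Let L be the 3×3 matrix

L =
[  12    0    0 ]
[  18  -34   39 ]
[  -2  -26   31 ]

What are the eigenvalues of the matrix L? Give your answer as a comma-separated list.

Compute the characteristic polynomial p(λ) = det(λI - L).
Expanding along the first row, p(λ) = λ^3 - 9λ^2 - 76λ + 480.
Rational-root test: λ = 5 gives p(5) = 0.
Factor out (λ - 5): p(λ) = (λ - 5)·(λ^2 - 4λ - 96).
The quadratic factors as (λ + 8)·(λ - 12).
Eigenvalues: -8, 5, 12.

-8, 5, 12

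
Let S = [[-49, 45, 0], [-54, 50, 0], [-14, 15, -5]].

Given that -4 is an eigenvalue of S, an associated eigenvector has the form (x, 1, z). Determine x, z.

We need (S + 4I)v = 0.
S + 4I = [[-45, 45, 0], [-54, 54, 0], [-14, 15, -1]].
Row 1: (-45)·x + (45)·1 + (0)·z = 0
Row 2: (-54)·x + (54)·1 + (0)·z = 0
Row 3: (-14)·x + (15)·1 + (-1)·z = 0
Solving gives x = 1, z = 1.
Check: S·(1, 1, 1) = (-4, -4, -4) = -4·(1, 1, 1).

1, 1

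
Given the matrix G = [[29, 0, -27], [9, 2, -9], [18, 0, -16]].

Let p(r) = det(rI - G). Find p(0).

-44

p(0) = det(0·I − G) = det(−G) = (−1)^3·det(G).
det(G) = 44, so p(0) = -44.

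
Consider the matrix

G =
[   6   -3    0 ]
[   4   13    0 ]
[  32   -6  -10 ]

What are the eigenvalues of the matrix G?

The characteristic polynomial is p(s) = det(sI - G).
Expanding along the first row, p(s) = s^3 - 9s^2 - 100s + 900.
Try s = 10: p(10) = 0, so 10 is a root.
Dividing by (s - 10) leaves s^2 + s - 90.
The quadratic factors as (s + 10)·(s - 9).
Eigenvalues: -10, 9, 10.

-10, 9, 10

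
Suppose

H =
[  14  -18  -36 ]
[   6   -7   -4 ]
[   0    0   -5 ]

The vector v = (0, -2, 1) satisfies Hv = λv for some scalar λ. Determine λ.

-5

Compute Hv: H·(0, -2, 1) = (0, 10, -5).
Since Hv = λv, compare component 2: 10 = λ·-2, so λ = -5.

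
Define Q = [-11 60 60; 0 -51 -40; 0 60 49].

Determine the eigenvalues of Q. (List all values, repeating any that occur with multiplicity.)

-11, -11, 9

Compute the characteristic polynomial p(s) = det(sI - Q).
Expanding the 3×3 determinant: p(s) = s^3 + 13s^2 - 77s - 1089.
Try s = -11: p(-11) = 0, so -11 is a root.
Dividing by (s + 11) leaves s^2 + 2s - 99.
The quadratic factors as (s + 11)·(s - 9).
Eigenvalues: -11, -11, 9.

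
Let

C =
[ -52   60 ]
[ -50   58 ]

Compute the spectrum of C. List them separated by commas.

-2, 8

det(C - μI) = (-52 - μ)(58 - μ) - (60)·(-50) = μ^2 - 6μ - 16.
This factors as (μ + 2)·(μ - 8) = 0.
Eigenvalues: -2, 8.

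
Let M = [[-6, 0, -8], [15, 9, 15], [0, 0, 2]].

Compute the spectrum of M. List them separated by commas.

The characteristic polynomial is p(μ) = det(μI - M).
Expanding along the first row, p(μ) = μ^3 - 5μ^2 - 48μ + 108.
Since p(2) = 0, μ = 2 is a root.
Factor out (μ - 2): p(μ) = (μ - 2)·(μ^2 - 3μ - 54).
The quadratic factors as (μ + 6)·(μ - 9).
Eigenvalues: -6, 2, 9.

-6, 2, 9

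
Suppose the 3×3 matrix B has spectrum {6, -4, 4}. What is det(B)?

-96

det(B) is the product of the eigenvalues: (6) · (-4) · (4) = -96.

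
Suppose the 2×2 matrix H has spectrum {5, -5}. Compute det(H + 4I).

If H has eigenvalues 5, -5, then H + 4I has eigenvalues 9, -1.
det(H + 4I) = (9) · (-1) = -9.

-9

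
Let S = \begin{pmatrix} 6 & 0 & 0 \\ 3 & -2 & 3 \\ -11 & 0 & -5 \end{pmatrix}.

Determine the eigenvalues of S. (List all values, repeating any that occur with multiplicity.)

The characteristic polynomial is p(s) = det(sI - S).
Cofactor expansion gives p(s) = s^3 + s^2 - 32s - 60.
Rational-root test: s = -2 gives p(-2) = 0.
Factor out (s + 2): p(s) = (s + 2)·(s^2 - s - 30).
The quadratic factors as (s + 5)·(s - 6).
Eigenvalues: -5, -2, 6.

-5, -2, 6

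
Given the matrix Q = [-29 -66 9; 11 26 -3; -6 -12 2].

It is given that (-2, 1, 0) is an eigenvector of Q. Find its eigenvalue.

Compute Qv: Q·(-2, 1, 0) = (-8, 4, 0).
Since Qv = λv, compare component 1: -8 = λ·-2, so λ = 4.

4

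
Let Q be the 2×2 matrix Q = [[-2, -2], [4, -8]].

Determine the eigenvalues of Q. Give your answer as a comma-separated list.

det(Q - rI) = (-2 - r)(-8 - r) - (-2)·(4) = r^2 + 10r + 24.
This factors as (r + 6)·(r + 4) = 0.
Eigenvalues: -6, -4.

-6, -4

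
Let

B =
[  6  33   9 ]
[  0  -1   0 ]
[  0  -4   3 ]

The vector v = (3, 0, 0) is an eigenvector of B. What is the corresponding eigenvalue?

6

Compute Bv: B·(3, 0, 0) = (18, 0, 0).
Since Bv = λv, compare component 1: 18 = λ·3, so λ = 6.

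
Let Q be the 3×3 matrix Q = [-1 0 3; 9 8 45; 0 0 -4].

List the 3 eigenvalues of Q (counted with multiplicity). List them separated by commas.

Set up det(sI - Q) = 0.
Expanding along the first row, p(s) = s^3 - 3s^2 - 36s - 32.
Try s = -4: p(-4) = 0, so -4 is a root.
Factor out (s + 4): p(s) = (s + 4)·(s^2 - 7s - 8).
The quadratic factors as (s + 1)·(s - 8).
Eigenvalues: -4, -1, 8.

-4, -1, 8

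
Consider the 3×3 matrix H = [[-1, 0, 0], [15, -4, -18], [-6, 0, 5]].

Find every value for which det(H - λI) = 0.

-4, -1, 5

Compute the characteristic polynomial p(r) = det(rI - H).
Expanding along the first row, p(r) = r^3 - 21r - 20.
Rational-root test: r = -1 gives p(-1) = 0.
Factor out (r + 1): p(r) = (r + 1)·(r^2 - r - 20).
The quadratic factors as (r + 4)·(r - 5).
Eigenvalues: -4, -1, 5.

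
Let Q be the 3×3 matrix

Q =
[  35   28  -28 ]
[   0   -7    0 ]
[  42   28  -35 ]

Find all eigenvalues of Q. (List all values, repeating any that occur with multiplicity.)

Set up det(λI - Q) = 0.
Expanding along the first row, p(λ) = λ^3 + 7λ^2 - 49λ - 343.
Rational-root test: λ = 7 gives p(7) = 0.
Dividing by (λ - 7) leaves λ^2 + 14λ + 49.
The quadratic factor is (λ + 7)^2.
Eigenvalues: -7, -7, 7.

-7, -7, 7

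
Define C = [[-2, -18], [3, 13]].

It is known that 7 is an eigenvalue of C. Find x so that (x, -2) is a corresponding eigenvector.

We need (C - 7I)v = 0.
C - 7I = [[-9, -18], [3, 6]].
Row 1: (-9)·x + (-18)·-2 = 0
Row 2: (3)·x + (6)·-2 = 0
Solving gives x = 4.
Check: C·(4, -2) = (28, -14) = 7·(4, -2).

4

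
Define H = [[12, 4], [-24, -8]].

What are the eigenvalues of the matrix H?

0, 4

det(H - μI) = (12 - μ)(-8 - μ) - (4)·(-24) = μ^2 - 4μ.
This factors as μ·(μ - 4) = 0.
Eigenvalues: 0, 4.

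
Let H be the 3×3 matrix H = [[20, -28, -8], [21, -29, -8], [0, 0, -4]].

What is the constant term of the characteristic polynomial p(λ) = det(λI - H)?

p(0) = det(0·I − H) = det(−H) = (−1)^3·det(H).
det(H) = -32, so p(0) = 32.

32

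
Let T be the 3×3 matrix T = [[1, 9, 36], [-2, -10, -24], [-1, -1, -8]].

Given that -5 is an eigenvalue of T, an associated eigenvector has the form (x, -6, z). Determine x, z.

3, 1

We need (T + 5I)v = 0.
T + 5I = [[6, 9, 36], [-2, -5, -24], [-1, -1, -3]].
Row 1: (6)·x + (9)·-6 + (36)·z = 0
Row 2: (-2)·x + (-5)·-6 + (-24)·z = 0
Row 3: (-1)·x + (-1)·-6 + (-3)·z = 0
Solving gives x = 3, z = 1.
Check: T·(3, -6, 1) = (-15, 30, -5) = -5·(3, -6, 1).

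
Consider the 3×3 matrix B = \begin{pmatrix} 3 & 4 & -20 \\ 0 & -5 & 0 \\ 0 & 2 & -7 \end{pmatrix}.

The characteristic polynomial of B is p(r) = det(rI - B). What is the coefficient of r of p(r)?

-1

p(r) = r^3 + 9r^2 - r - 105.
The coefficient of r is -1.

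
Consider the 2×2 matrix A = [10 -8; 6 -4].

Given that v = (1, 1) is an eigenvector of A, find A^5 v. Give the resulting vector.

First find the eigenvalue: Av = (2, 2) = 2·(1, 1), so λ = 2.
Then A^5 v = λ^5·v = 2^5·(1, 1) = 32·(1, 1) = (32, 32).

(32, 32)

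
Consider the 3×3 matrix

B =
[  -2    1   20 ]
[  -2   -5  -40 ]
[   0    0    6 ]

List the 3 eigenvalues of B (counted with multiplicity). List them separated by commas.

-4, -3, 6

Compute the characteristic polynomial p(r) = det(rI - B).
Expanding along the first row, p(r) = r^3 + r^2 - 30r - 72.
Rational-root test: r = -3 gives p(-3) = 0.
Factor out (r + 3): p(r) = (r + 3)·(r^2 - 2r - 24).
The quadratic factors as (r + 4)·(r - 6).
Eigenvalues: -4, -3, 6.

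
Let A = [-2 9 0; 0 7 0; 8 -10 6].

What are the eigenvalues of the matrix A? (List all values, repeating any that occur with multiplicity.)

-2, 6, 7

The characteristic polynomial is p(λ) = det(λI - A).
Cofactor expansion gives p(λ) = λ^3 - 11λ^2 + 16λ + 84.
Try λ = -2: p(-2) = 0, so -2 is a root.
Factor out (λ + 2): p(λ) = (λ + 2)·(λ^2 - 13λ + 42).
The quadratic factors as (λ - 6)·(λ - 7).
Eigenvalues: -2, 6, 7.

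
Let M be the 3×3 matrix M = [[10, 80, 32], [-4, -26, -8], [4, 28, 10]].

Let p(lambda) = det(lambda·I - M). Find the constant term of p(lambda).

-24

p(lambda) = lambda^3 + 6·lambda^2 - 4·lambda - 24.
The constant term is -24.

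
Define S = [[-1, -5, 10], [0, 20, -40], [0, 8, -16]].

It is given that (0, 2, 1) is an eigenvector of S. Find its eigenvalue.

Compute Sv: S·(0, 2, 1) = (0, 0, 0).
Since Sv = λv, compare component 2: 0 = λ·2, so λ = 0.

0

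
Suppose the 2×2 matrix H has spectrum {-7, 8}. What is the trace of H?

1

trace(H) is the sum of the eigenvalues: (-7) + (8) = 1.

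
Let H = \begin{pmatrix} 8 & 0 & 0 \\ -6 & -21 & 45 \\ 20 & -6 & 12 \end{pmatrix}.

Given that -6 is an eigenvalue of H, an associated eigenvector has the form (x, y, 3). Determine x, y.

We need (H + 6I)v = 0.
H + 6I = [[14, 0, 0], [-6, -15, 45], [20, -6, 18]].
Row 1: (14)·x + (0)·y + (0)·3 = 0
Row 2: (-6)·x + (-15)·y + (45)·3 = 0
Row 3: (20)·x + (-6)·y + (18)·3 = 0
Solving gives x = 0, y = 9.
Check: H·(0, 9, 3) = (0, -54, -18) = -6·(0, 9, 3).

0, 9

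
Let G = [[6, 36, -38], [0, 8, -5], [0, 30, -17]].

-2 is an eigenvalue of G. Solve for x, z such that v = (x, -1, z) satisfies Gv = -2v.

-5, -2

We need (G + 2I)v = 0.
G + 2I = [[8, 36, -38], [0, 10, -5], [0, 30, -15]].
Row 1: (8)·x + (36)·-1 + (-38)·z = 0
Row 2: (0)·x + (10)·-1 + (-5)·z = 0
Row 3: (0)·x + (30)·-1 + (-15)·z = 0
Solving gives x = -5, z = -2.
Check: G·(-5, -1, -2) = (10, 2, 4) = -2·(-5, -1, -2).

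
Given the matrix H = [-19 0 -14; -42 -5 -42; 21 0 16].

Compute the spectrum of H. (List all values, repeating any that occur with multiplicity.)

Set up det(λI - H) = 0.
Cofactor expansion gives p(λ) = λ^3 + 8λ^2 + 5λ - 50.
Try λ = 2: p(2) = 0, so 2 is a root.
Dividing by (λ - 2) leaves λ^2 + 10λ + 25.
The quadratic factor is (λ + 5)^2.
Eigenvalues: -5, -5, 2.

-5, -5, 2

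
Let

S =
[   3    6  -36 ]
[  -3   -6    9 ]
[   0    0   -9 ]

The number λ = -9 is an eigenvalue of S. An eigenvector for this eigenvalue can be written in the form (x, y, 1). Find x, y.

We need (S + 9I)v = 0.
S + 9I = [[12, 6, -36], [-3, 3, 9], [0, 0, 0]].
Row 1: (12)·x + (6)·y + (-36)·1 = 0
Row 2: (-3)·x + (3)·y + (9)·1 = 0
Row 3: (0)·x + (0)·y + (0)·1 = 0
Solving gives x = 3, y = 0.
Check: S·(3, 0, 1) = (-27, 0, -9) = -9·(3, 0, 1).

3, 0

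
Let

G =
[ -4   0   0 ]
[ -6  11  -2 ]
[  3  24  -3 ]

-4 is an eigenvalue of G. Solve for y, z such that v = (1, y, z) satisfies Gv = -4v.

We need (G + 4I)v = 0.
G + 4I = [[0, 0, 0], [-6, 15, -2], [3, 24, 1]].
Row 1: (0)·1 + (0)·y + (0)·z = 0
Row 2: (-6)·1 + (15)·y + (-2)·z = 0
Row 3: (3)·1 + (24)·y + (1)·z = 0
Solving gives y = 0, z = -3.
Check: G·(1, 0, -3) = (-4, 0, 12) = -4·(1, 0, -3).

0, -3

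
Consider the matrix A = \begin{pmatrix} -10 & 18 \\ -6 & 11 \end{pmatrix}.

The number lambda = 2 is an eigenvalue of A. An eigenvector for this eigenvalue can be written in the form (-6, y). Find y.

We need (A - 2I)v = 0.
A - 2I = [[-12, 18], [-6, 9]].
Row 1: (-12)·-6 + (18)·y = 0
Row 2: (-6)·-6 + (9)·y = 0
Solving gives y = -4.
Check: A·(-6, -4) = (-12, -8) = 2·(-6, -4).

-4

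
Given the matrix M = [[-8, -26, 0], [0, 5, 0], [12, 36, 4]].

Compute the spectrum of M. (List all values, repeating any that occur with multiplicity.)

Compute the characteristic polynomial p(λ) = det(λI - M).
Cofactor expansion gives p(λ) = λ^3 - λ^2 - 52λ + 160.
Rational-root test: λ = 4 gives p(4) = 0.
Dividing by (λ - 4) leaves λ^2 + 3λ - 40.
The quadratic factors as (λ + 8)·(λ - 5).
Eigenvalues: -8, 4, 5.

-8, 4, 5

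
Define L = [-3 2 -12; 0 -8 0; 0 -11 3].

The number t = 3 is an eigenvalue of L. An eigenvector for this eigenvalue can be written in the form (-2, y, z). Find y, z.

We need (L - 3I)v = 0.
L - 3I = [[-6, 2, -12], [0, -11, 0], [0, -11, 0]].
Row 1: (-6)·-2 + (2)·y + (-12)·z = 0
Row 2: (0)·-2 + (-11)·y + (0)·z = 0
Row 3: (0)·-2 + (-11)·y + (0)·z = 0
Solving gives y = 0, z = 1.
Check: L·(-2, 0, 1) = (-6, 0, 3) = 3·(-2, 0, 1).

0, 1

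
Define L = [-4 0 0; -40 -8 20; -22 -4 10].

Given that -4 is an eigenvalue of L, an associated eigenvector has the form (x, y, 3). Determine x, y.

1, 5

We need (L + 4I)v = 0.
L + 4I = [[0, 0, 0], [-40, -4, 20], [-22, -4, 14]].
Row 1: (0)·x + (0)·y + (0)·3 = 0
Row 2: (-40)·x + (-4)·y + (20)·3 = 0
Row 3: (-22)·x + (-4)·y + (14)·3 = 0
Solving gives x = 1, y = 5.
Check: L·(1, 5, 3) = (-4, -20, -12) = -4·(1, 5, 3).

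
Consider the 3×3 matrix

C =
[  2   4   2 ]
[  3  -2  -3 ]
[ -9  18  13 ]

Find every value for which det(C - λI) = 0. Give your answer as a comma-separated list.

Set up det(μI - C) = 0.
Cofactor expansion gives p(μ) = μ^3 - 13μ^2 + 56μ - 80.
Try μ = 5: p(5) = 0, so 5 is a root.
Dividing by (μ - 5) leaves μ^2 - 8μ + 16.
The quadratic factor is (μ - 4)^2.
Eigenvalues: 4, 4, 5.

4, 4, 5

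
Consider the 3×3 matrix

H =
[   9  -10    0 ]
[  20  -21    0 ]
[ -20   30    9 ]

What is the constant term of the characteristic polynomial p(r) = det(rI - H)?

-99

p(0) = det(0·I − H) = det(−H) = (−1)^3·det(H).
det(H) = 99, so p(0) = -99.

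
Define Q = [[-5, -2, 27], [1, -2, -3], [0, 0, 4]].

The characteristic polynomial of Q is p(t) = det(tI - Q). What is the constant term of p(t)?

-48

p(t) = t^3 + 3t^2 - 16t - 48.
The constant term is -48.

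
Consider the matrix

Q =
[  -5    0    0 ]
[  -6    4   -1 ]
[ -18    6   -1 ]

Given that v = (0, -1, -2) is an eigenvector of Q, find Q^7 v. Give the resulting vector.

First find the eigenvalue: Qv = (0, -2, -4) = 2·(0, -1, -2), so λ = 2.
Then Q^7 v = λ^7·v = 2^7·(0, -1, -2) = 128·(0, -1, -2) = (0, -128, -256).

(0, -128, -256)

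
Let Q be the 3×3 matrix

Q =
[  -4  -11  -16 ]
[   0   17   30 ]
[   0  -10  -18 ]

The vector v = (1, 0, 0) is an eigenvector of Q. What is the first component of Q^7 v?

First find the eigenvalue: Qv = (-4, 0, 0) = -4·(1, 0, 0), so λ = -4.
Then Q^7 v = λ^7·v = (-4)^7·(1, 0, 0) = -16384·(1, 0, 0) = (-16384, 0, 0).

-16384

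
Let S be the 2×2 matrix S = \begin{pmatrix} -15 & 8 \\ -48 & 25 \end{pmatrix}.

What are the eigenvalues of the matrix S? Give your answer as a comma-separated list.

det(S - λI) = (-15 - λ)(25 - λ) - (8)·(-48) = λ^2 - 10λ + 9.
This factors as (λ - 1)·(λ - 9) = 0.
Eigenvalues: 1, 9.

1, 9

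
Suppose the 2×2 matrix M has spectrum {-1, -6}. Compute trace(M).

-7

trace(M) is the sum of the eigenvalues: (-1) + (-6) = -7.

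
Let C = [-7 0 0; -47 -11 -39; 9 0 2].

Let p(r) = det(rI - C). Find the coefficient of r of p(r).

41

p(r) = r^3 + 16r^2 + 41r - 154.
The coefficient of r is 41.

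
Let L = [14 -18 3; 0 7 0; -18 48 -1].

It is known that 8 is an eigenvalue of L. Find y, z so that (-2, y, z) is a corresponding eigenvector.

0, 4

We need (L - 8I)v = 0.
L - 8I = [[6, -18, 3], [0, -1, 0], [-18, 48, -9]].
Row 1: (6)·-2 + (-18)·y + (3)·z = 0
Row 2: (0)·-2 + (-1)·y + (0)·z = 0
Row 3: (-18)·-2 + (48)·y + (-9)·z = 0
Solving gives y = 0, z = 4.
Check: L·(-2, 0, 4) = (-16, 0, 32) = 8·(-2, 0, 4).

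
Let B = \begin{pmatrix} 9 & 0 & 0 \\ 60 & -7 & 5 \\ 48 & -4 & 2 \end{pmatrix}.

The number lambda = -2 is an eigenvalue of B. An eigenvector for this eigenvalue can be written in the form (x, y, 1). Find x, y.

0, 1

We need (B + 2I)v = 0.
B + 2I = [[11, 0, 0], [60, -5, 5], [48, -4, 4]].
Row 1: (11)·x + (0)·y + (0)·1 = 0
Row 2: (60)·x + (-5)·y + (5)·1 = 0
Row 3: (48)·x + (-4)·y + (4)·1 = 0
Solving gives x = 0, y = 1.
Check: B·(0, 1, 1) = (0, -2, -2) = -2·(0, 1, 1).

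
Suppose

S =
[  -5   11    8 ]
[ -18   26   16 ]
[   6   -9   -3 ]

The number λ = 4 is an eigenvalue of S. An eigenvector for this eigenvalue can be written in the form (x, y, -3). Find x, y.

We need (S - 4I)v = 0.
S - 4I = [[-9, 11, 8], [-18, 22, 16], [6, -9, -7]].
Row 1: (-9)·x + (11)·y + (8)·-3 = 0
Row 2: (-18)·x + (22)·y + (16)·-3 = 0
Row 3: (6)·x + (-9)·y + (-7)·-3 = 0
Solving gives x = 1, y = 3.
Check: S·(1, 3, -3) = (4, 12, -12) = 4·(1, 3, -3).

1, 3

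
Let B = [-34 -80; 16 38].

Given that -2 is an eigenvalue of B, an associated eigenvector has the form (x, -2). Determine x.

We need (B + 2I)v = 0.
B + 2I = [[-32, -80], [16, 40]].
Row 1: (-32)·x + (-80)·-2 = 0
Row 2: (16)·x + (40)·-2 = 0
Solving gives x = 5.
Check: B·(5, -2) = (-10, 4) = -2·(5, -2).

5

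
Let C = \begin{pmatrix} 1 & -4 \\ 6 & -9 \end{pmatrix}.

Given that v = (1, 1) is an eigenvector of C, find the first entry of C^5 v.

First find the eigenvalue: Cv = (-3, -3) = -3·(1, 1), so λ = -3.
Then C^5 v = λ^5·v = (-3)^5·(1, 1) = -243·(1, 1) = (-243, -243).

-243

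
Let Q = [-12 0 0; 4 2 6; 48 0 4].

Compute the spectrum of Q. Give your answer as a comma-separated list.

-12, 2, 4

The characteristic polynomial is p(r) = det(rI - Q).
Cofactor expansion gives p(r) = r^3 + 6r^2 - 64r + 96.
Rational-root test: r = 4 gives p(4) = 0.
Factor out (r - 4): p(r) = (r - 4)·(r^2 + 10r - 24).
The quadratic factors as (r + 12)·(r - 2).
Eigenvalues: -12, 2, 4.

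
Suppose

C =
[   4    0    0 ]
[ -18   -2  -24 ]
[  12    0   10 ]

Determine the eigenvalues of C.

Compute the characteristic polynomial p(t) = det(tI - C).
Expanding along the first row, p(t) = t^3 - 12t^2 + 12t + 80.
Since p(10) = 0, t = 10 is a root.
Dividing by (t - 10) leaves t^2 - 2t - 8.
The quadratic factors as (t + 2)·(t - 4).
Eigenvalues: -2, 4, 10.

-2, 4, 10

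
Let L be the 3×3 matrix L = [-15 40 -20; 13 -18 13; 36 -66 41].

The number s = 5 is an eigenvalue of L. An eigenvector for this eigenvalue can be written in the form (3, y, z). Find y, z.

0, -3

We need (L - 5I)v = 0.
L - 5I = [[-20, 40, -20], [13, -23, 13], [36, -66, 36]].
Row 1: (-20)·3 + (40)·y + (-20)·z = 0
Row 2: (13)·3 + (-23)·y + (13)·z = 0
Row 3: (36)·3 + (-66)·y + (36)·z = 0
Solving gives y = 0, z = -3.
Check: L·(3, 0, -3) = (15, 0, -15) = 5·(3, 0, -3).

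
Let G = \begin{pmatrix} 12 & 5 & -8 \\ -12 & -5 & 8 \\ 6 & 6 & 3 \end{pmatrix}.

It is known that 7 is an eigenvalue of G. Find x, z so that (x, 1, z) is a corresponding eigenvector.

We need (G - 7I)v = 0.
G - 7I = [[5, 5, -8], [-12, -12, 8], [6, 6, -4]].
Row 1: (5)·x + (5)·1 + (-8)·z = 0
Row 2: (-12)·x + (-12)·1 + (8)·z = 0
Row 3: (6)·x + (6)·1 + (-4)·z = 0
Solving gives x = -1, z = 0.
Check: G·(-1, 1, 0) = (-7, 7, 0) = 7·(-1, 1, 0).

-1, 0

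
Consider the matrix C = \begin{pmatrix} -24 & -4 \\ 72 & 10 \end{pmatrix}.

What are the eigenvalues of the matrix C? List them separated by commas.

det(C - μI) = (-24 - μ)(10 - μ) - (-4)·(72) = μ^2 + 14μ + 48.
This factors as (μ + 8)·(μ + 6) = 0.
Eigenvalues: -8, -6.

-8, -6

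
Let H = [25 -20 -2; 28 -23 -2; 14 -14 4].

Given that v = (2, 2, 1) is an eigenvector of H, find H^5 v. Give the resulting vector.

(2048, 2048, 1024)

First find the eigenvalue: Hv = (8, 8, 4) = 4·(2, 2, 1), so λ = 4.
Then H^5 v = λ^5·v = 4^5·(2, 2, 1) = 1024·(2, 2, 1) = (2048, 2048, 1024).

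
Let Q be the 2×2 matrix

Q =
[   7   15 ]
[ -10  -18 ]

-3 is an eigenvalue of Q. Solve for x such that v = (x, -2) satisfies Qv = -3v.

We need (Q + 3I)v = 0.
Q + 3I = [[10, 15], [-10, -15]].
Row 1: (10)·x + (15)·-2 = 0
Row 2: (-10)·x + (-15)·-2 = 0
Solving gives x = 3.
Check: Q·(3, -2) = (-9, 6) = -3·(3, -2).

3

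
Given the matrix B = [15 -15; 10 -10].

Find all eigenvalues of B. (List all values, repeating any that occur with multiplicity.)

det(B - rI) = (15 - r)(-10 - r) - (-15)·(10) = r^2 - 5r.
This factors as r·(r - 5) = 0.
Eigenvalues: 0, 5.

0, 5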